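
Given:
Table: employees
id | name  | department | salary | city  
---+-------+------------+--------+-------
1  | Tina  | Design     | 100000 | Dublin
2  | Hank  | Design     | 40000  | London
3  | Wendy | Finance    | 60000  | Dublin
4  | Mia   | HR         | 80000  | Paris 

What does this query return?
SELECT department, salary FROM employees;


Projecting columns: department, salary

4 rows:
Design, 100000
Design, 40000
Finance, 60000
HR, 80000


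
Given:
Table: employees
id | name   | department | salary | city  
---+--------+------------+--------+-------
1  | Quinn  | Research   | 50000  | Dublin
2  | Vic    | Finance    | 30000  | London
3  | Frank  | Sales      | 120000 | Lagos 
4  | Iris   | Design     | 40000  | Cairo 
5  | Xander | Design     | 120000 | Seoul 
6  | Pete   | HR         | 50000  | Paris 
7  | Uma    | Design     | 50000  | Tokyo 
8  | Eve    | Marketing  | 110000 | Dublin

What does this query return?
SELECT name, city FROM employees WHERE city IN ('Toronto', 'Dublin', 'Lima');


Filtering: city IN ('Toronto', 'Dublin', 'Lima')
Matching: 2 rows

2 rows:
Quinn, Dublin
Eve, Dublin


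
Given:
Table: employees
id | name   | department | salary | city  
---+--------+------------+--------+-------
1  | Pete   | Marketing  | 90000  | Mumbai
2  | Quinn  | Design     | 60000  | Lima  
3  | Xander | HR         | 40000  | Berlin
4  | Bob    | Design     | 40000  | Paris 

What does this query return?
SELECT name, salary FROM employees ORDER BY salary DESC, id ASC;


Sorting by salary DESC, then id ASC for ties

4 rows:
Pete, 90000
Quinn, 60000
Xander, 40000
Bob, 40000


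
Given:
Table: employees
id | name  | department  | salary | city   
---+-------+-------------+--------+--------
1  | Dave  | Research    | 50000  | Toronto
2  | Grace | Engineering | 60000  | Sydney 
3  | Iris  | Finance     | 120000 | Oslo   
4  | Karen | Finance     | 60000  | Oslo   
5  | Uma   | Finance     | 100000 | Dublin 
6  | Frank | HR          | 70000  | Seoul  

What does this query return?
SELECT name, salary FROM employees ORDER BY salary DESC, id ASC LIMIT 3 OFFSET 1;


Sort by salary DESC (id ASC tiebreak), then skip 1 and take 3
Rows 2 through 4

3 rows:
Uma, 100000
Frank, 70000
Grace, 60000


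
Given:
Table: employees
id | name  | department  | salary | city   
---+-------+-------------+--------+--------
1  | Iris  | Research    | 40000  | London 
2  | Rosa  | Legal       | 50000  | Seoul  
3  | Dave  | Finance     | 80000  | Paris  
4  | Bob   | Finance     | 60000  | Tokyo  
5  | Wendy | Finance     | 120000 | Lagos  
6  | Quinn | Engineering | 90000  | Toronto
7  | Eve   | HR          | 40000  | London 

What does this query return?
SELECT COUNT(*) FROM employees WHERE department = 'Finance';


Counting rows where department = 'Finance'
  Dave -> MATCH
  Bob -> MATCH
  Wendy -> MATCH


3


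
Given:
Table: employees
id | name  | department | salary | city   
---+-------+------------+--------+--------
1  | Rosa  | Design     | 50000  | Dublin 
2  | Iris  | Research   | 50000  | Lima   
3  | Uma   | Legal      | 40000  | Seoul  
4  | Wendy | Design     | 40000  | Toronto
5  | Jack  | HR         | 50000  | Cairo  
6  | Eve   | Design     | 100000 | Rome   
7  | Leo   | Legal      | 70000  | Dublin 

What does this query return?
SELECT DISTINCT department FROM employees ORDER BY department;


All 'department' values (row order): Design, Research, Legal, Design, HR, Design, Legal
Removing duplicates leaves 4 unique value(s).

4 values:
Design
HR
Legal
Research


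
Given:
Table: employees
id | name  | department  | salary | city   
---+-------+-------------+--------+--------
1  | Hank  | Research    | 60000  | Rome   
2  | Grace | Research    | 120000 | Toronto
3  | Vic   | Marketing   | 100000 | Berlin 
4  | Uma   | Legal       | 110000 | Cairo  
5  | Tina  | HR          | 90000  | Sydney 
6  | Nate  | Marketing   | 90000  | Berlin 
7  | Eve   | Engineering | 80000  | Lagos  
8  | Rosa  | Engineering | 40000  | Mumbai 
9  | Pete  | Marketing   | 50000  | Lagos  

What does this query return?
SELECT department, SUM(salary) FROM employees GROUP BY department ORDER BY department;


Summing salary within each department:
  Engineering: 80000 + 40000 = 120000
  HR: 90000 = 90000
  Legal: 110000 = 110000
  Marketing: 100000 + 90000 + 50000 = 240000
  Research: 60000 + 120000 = 180000


5 groups:
Engineering, 120000
HR, 90000
Legal, 110000
Marketing, 240000
Research, 180000


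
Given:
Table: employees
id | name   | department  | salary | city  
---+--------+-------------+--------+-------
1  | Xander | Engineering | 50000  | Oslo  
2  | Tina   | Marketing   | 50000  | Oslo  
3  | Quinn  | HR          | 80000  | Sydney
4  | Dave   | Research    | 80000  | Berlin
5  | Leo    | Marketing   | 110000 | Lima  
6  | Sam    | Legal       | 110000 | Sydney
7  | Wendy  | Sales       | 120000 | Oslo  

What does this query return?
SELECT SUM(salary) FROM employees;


SUM(salary) = 50000 + 50000 + 80000 + 80000 + 110000 + 110000 + 120000 = 600000

600000


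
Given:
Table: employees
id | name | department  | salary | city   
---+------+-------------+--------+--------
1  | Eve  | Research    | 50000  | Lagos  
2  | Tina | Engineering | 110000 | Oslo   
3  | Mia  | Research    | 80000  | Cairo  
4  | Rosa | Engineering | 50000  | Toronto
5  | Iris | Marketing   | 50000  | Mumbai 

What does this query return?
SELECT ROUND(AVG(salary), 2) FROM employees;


SUM(salary) = 340000
COUNT = 5
ROUND(AVG, 2) = ROUND(340000 / 5, 2) = 68000.0

68000.0


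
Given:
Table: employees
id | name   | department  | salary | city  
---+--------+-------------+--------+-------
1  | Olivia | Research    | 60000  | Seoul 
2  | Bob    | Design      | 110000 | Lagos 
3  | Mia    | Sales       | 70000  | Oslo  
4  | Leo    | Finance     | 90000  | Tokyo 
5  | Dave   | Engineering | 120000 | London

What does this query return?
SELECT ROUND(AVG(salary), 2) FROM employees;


SUM(salary) = 450000
COUNT = 5
ROUND(AVG, 2) = ROUND(450000 / 5, 2) = 90000.0

90000.0


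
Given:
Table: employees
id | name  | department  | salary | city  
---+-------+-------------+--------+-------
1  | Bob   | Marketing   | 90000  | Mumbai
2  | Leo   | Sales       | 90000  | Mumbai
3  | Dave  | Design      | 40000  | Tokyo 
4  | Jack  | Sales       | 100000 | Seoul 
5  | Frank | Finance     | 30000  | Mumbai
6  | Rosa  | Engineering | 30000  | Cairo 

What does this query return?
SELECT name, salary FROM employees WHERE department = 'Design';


Filtering: department = 'Design'
Matching rows: 1

1 rows:
Dave, 40000


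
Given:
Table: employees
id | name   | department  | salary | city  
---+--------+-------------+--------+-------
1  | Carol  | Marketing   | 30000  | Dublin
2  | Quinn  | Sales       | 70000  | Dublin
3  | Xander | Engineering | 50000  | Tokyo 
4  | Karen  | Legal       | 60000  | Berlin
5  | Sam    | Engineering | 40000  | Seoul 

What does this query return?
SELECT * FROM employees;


SELECT * returns all 5 rows with all columns

5 rows:
1, Carol, Marketing, 30000, Dublin
2, Quinn, Sales, 70000, Dublin
3, Xander, Engineering, 50000, Tokyo
4, Karen, Legal, 60000, Berlin
5, Sam, Engineering, 40000, Seoul


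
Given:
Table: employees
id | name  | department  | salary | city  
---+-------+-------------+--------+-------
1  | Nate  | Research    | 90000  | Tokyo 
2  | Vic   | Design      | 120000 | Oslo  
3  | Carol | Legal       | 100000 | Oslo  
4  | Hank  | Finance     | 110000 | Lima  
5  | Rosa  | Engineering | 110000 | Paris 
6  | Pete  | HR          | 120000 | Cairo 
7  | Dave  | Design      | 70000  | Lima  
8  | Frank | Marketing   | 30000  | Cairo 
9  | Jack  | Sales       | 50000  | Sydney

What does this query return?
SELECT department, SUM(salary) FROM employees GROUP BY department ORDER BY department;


Summing salary within each department:
  Design: 120000 + 70000 = 190000
  Engineering: 110000 = 110000
  Finance: 110000 = 110000
  HR: 120000 = 120000
  Legal: 100000 = 100000
  Marketing: 30000 = 30000
  Research: 90000 = 90000
  Sales: 50000 = 50000


8 groups:
Design, 190000
Engineering, 110000
Finance, 110000
HR, 120000
Legal, 100000
Marketing, 30000
Research, 90000
Sales, 50000


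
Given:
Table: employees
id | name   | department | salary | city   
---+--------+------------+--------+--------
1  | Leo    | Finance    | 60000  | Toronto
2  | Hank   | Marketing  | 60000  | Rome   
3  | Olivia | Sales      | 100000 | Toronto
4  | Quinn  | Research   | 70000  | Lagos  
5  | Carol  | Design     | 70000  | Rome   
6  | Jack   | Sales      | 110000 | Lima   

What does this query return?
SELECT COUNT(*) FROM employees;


COUNT(*) counts all rows

6


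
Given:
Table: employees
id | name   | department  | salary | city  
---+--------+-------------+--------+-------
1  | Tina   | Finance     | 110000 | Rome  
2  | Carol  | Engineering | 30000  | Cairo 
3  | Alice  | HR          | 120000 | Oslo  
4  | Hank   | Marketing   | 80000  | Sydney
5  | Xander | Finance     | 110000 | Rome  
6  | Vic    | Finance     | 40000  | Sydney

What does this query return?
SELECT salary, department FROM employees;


Projecting columns: salary, department

6 rows:
110000, Finance
30000, Engineering
120000, HR
80000, Marketing
110000, Finance
40000, Finance


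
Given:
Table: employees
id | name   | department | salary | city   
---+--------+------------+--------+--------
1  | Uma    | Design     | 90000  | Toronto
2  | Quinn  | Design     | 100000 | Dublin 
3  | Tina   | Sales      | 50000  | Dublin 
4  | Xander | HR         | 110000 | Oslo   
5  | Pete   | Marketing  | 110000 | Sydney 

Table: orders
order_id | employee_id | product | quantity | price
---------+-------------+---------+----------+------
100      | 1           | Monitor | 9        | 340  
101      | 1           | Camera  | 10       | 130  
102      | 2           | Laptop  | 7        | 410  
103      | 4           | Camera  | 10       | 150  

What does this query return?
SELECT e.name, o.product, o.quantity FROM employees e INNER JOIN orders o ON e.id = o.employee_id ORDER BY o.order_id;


Joining employees.id = orders.employee_id:
  employee Uma (id=1) -> order Monitor
  employee Uma (id=1) -> order Camera
  employee Quinn (id=2) -> order Laptop
  employee Xander (id=4) -> order Camera


4 rows:
Uma, Monitor, 9
Uma, Camera, 10
Quinn, Laptop, 7
Xander, Camera, 10


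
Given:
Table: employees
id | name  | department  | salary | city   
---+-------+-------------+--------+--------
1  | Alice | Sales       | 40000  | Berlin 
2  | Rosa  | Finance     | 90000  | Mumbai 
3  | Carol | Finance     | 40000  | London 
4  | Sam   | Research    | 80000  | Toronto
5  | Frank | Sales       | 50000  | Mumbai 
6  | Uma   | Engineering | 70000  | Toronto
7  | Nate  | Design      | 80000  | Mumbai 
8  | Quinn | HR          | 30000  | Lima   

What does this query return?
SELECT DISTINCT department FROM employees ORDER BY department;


All 'department' values (row order): Sales, Finance, Finance, Research, Sales, Engineering, Design, HR
Removing duplicates leaves 6 unique value(s).

6 values:
Design
Engineering
Finance
HR
Research
Sales


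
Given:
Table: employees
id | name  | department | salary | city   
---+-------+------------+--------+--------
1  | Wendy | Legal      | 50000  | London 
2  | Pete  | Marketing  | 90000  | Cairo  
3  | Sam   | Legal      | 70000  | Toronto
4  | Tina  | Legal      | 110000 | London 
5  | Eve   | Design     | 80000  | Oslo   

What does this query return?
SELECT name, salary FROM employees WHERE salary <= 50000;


Filtering: salary <= 50000
Matching: 1 rows

1 rows:
Wendy, 50000


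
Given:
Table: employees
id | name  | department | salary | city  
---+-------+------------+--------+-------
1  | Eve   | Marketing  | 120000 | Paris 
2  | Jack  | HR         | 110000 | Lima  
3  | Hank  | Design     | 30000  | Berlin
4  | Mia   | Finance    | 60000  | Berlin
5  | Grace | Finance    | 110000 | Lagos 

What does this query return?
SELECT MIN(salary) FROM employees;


Salaries: 120000, 110000, 30000, 60000, 110000
MIN = 30000

30000


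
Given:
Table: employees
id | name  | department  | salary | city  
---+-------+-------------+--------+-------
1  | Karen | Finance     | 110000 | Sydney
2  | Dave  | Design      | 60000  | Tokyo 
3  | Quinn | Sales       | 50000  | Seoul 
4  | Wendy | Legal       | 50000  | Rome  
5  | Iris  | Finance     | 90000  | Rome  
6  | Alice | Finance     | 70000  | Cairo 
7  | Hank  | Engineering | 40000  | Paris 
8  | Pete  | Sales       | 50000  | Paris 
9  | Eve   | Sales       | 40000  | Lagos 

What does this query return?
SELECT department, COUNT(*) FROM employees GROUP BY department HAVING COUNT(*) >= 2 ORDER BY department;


Groups with count >= 2:
  Finance: 3 -> PASS
  Sales: 3 -> PASS
  Design: 1 -> filtered out
  Engineering: 1 -> filtered out
  Legal: 1 -> filtered out


2 groups:
Finance, 3
Sales, 3


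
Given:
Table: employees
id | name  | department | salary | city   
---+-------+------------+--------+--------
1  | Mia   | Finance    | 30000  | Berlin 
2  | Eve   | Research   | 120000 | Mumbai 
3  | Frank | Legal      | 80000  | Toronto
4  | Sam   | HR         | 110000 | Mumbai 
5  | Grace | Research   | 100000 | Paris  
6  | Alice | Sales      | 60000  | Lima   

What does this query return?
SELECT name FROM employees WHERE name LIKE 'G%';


LIKE 'G%' matches names starting with 'G'
Matching: 1

1 rows:
Grace


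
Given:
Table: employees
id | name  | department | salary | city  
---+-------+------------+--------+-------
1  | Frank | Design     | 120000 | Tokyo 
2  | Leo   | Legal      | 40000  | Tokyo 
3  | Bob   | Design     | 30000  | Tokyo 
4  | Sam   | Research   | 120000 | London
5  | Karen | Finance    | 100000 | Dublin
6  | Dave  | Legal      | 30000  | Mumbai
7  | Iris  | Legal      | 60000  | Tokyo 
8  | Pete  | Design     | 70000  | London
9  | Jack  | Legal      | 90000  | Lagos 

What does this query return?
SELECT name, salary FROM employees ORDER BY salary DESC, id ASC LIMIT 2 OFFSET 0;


Sort by salary DESC (id ASC tiebreak), then skip 0 and take 2
Rows 1 through 2

2 rows:
Frank, 120000
Sam, 120000


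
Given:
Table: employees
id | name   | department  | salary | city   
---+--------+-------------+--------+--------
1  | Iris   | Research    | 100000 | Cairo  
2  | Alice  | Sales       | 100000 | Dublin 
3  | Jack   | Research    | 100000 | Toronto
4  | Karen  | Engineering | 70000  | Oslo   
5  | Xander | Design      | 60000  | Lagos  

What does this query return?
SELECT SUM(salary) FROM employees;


SUM(salary) = 100000 + 100000 + 100000 + 70000 + 60000 = 430000

430000


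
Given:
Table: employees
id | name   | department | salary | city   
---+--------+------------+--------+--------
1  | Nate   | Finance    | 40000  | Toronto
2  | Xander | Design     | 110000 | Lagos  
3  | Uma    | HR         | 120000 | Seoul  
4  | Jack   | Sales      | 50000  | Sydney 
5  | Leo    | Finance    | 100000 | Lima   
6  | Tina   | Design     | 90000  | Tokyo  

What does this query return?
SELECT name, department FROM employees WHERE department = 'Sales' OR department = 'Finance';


Filtering: department = 'Sales' OR 'Finance'
Matching: 3 rows

3 rows:
Nate, Finance
Jack, Sales
Leo, Finance


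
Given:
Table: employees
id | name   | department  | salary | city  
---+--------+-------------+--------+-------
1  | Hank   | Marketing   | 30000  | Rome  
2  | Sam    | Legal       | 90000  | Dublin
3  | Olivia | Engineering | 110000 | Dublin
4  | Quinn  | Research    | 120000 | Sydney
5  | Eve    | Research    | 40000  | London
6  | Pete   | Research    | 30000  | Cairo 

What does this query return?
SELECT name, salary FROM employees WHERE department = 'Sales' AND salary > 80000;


Filtering: department = 'Sales' AND salary > 80000
Matching: 0 rows

Empty result set (0 rows)


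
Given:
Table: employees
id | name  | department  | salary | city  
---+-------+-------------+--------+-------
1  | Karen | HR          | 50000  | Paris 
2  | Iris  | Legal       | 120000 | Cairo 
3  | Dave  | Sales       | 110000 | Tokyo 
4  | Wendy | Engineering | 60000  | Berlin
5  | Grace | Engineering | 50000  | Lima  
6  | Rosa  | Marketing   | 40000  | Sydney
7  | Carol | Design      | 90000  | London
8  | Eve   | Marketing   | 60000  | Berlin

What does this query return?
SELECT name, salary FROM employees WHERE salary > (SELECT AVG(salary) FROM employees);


Subquery: AVG(salary) = 72500.0
Filtering: salary > 72500.0
  Iris (120000) -> MATCH
  Dave (110000) -> MATCH
  Carol (90000) -> MATCH


3 rows:
Iris, 120000
Dave, 110000
Carol, 90000


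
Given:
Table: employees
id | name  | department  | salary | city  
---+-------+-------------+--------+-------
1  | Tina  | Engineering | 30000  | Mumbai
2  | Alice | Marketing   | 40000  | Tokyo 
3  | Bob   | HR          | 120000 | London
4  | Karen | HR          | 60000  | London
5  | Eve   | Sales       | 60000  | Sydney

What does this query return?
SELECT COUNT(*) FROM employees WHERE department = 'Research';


Counting rows where department = 'Research'


0


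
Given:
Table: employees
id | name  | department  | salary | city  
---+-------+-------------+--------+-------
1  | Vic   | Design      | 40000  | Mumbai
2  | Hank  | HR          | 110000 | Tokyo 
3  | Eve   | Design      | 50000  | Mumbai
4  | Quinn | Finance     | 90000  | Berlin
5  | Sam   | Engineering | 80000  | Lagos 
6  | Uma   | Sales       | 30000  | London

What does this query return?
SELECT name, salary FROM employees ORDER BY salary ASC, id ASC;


Sorting by salary ASC, then id ASC for ties

6 rows:
Uma, 30000
Vic, 40000
Eve, 50000
Sam, 80000
Quinn, 90000
Hank, 110000


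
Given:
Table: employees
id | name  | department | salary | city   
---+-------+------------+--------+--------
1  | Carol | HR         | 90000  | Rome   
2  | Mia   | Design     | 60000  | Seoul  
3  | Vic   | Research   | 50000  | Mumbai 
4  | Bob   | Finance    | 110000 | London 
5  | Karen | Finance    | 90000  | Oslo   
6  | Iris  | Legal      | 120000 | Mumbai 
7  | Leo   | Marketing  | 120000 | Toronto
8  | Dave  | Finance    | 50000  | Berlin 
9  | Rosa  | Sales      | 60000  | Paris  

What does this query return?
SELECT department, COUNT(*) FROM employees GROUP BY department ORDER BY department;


Assigning each row to its department group:
  Carol -> HR
  Mia -> Design
  Vic -> Research
  Bob -> Finance
  Karen -> Finance
  Iris -> Legal
  Leo -> Marketing
  Dave -> Finance
  Rosa -> Sales


7 groups:
Design, 1
Finance, 3
HR, 1
Legal, 1
Marketing, 1
Research, 1
Sales, 1


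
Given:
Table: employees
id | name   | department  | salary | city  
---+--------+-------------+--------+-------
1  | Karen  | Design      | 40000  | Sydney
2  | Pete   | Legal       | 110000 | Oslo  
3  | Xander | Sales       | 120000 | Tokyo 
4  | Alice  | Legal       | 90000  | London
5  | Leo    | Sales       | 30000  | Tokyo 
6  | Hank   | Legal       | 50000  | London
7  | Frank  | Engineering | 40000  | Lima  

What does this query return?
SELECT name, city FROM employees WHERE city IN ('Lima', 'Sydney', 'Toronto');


Filtering: city IN ('Lima', 'Sydney', 'Toronto')
Matching: 2 rows

2 rows:
Karen, Sydney
Frank, Lima


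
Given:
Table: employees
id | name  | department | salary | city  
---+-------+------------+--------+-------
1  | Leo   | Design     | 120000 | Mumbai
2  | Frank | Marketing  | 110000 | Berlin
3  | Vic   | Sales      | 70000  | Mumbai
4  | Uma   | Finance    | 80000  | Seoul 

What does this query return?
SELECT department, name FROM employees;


Projecting columns: department, name

4 rows:
Design, Leo
Marketing, Frank
Sales, Vic
Finance, Uma


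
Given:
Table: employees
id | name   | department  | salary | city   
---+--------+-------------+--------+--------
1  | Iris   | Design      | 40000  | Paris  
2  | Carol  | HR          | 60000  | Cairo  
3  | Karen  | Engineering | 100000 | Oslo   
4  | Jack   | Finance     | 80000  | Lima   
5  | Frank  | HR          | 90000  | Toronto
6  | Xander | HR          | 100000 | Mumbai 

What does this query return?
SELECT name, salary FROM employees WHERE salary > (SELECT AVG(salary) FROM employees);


Subquery: AVG(salary) = 78333.33
Filtering: salary > 78333.33
  Karen (100000) -> MATCH
  Jack (80000) -> MATCH
  Frank (90000) -> MATCH
  Xander (100000) -> MATCH


4 rows:
Karen, 100000
Jack, 80000
Frank, 90000
Xander, 100000


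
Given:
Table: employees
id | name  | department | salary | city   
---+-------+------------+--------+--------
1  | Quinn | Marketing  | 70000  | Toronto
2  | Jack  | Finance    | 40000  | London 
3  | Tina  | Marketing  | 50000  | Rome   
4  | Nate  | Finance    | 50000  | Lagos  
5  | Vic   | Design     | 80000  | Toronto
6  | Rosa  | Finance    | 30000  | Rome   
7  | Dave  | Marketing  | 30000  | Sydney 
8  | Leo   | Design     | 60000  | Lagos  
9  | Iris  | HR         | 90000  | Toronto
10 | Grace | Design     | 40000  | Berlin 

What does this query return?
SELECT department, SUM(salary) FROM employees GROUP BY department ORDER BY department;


Summing salary within each department:
  Design: 80000 + 60000 + 40000 = 180000
  Finance: 40000 + 50000 + 30000 = 120000
  HR: 90000 = 90000
  Marketing: 70000 + 50000 + 30000 = 150000


4 groups:
Design, 180000
Finance, 120000
HR, 90000
Marketing, 150000


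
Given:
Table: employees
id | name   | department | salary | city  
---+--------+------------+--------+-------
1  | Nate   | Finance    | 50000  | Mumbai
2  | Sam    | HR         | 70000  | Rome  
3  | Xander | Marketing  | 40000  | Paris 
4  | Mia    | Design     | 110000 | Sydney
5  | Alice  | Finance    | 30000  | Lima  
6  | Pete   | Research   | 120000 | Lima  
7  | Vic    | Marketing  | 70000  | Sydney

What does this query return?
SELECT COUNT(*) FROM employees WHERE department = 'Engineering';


Counting rows where department = 'Engineering'


0


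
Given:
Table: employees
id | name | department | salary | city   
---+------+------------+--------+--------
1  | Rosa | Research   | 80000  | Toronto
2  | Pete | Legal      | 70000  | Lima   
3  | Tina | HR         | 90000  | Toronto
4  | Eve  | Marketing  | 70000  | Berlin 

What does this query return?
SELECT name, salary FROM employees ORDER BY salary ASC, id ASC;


Sorting by salary ASC, then id ASC for ties

4 rows:
Pete, 70000
Eve, 70000
Rosa, 80000
Tina, 90000


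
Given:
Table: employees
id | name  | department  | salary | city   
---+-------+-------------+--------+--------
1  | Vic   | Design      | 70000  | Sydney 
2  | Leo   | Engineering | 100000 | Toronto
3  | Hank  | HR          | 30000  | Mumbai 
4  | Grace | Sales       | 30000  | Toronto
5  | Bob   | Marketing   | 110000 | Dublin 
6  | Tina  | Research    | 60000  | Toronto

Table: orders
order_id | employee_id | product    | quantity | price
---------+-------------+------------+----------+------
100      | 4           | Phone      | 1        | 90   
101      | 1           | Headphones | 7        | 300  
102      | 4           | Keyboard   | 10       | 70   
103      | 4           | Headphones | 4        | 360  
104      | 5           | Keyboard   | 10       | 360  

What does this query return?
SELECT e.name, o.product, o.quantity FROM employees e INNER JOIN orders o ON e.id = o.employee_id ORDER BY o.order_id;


Joining employees.id = orders.employee_id:
  employee Grace (id=4) -> order Phone
  employee Vic (id=1) -> order Headphones
  employee Grace (id=4) -> order Keyboard
  employee Grace (id=4) -> order Headphones
  employee Bob (id=5) -> order Keyboard


5 rows:
Grace, Phone, 1
Vic, Headphones, 7
Grace, Keyboard, 10
Grace, Headphones, 4
Bob, Keyboard, 10


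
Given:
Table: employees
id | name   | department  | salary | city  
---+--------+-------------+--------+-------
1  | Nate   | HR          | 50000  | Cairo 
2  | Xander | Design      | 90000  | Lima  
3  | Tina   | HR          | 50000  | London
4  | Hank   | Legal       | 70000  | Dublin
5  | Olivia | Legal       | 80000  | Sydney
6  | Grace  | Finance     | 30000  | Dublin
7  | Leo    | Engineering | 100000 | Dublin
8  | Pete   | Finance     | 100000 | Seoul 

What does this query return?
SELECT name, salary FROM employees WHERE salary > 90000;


Filtering: salary > 90000
Matching: 2 rows

2 rows:
Leo, 100000
Pete, 100000


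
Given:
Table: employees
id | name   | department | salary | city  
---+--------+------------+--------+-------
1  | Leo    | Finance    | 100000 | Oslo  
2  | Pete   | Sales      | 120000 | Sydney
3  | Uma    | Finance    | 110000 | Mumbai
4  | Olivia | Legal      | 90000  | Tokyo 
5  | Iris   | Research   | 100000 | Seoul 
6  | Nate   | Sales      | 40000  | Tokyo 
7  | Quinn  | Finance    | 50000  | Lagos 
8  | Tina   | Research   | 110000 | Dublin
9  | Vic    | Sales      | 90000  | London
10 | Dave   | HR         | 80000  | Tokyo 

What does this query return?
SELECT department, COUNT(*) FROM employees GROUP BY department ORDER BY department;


Assigning each row to its department group:
  Leo -> Finance
  Pete -> Sales
  Uma -> Finance
  Olivia -> Legal
  Iris -> Research
  Nate -> Sales
  Quinn -> Finance
  Tina -> Research
  Vic -> Sales
  Dave -> HR


5 groups:
Finance, 3
HR, 1
Legal, 1
Research, 2
Sales, 3


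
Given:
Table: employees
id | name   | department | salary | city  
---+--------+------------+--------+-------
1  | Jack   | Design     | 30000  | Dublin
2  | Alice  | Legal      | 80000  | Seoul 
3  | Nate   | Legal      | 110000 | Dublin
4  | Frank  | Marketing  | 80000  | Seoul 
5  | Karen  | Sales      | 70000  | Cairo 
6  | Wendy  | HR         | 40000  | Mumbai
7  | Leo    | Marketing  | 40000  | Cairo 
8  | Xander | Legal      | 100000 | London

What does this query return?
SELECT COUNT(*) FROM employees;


COUNT(*) counts all rows

8


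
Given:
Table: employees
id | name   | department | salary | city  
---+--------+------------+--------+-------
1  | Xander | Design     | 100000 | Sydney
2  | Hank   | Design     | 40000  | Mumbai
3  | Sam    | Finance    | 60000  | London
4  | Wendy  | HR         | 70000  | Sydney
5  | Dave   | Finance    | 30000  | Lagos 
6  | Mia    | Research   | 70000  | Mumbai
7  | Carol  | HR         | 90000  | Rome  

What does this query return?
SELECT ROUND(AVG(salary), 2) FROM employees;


SUM(salary) = 460000
COUNT = 7
ROUND(AVG, 2) = ROUND(460000 / 7, 2) = 65714.29

65714.29


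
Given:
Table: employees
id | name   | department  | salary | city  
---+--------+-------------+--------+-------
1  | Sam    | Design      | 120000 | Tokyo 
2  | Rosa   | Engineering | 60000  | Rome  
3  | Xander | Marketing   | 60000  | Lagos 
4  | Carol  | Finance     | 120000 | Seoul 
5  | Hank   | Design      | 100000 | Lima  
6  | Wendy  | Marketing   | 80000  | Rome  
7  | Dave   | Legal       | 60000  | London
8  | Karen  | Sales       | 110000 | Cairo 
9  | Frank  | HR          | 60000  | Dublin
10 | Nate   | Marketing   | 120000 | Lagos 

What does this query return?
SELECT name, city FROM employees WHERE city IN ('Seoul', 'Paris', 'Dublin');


Filtering: city IN ('Seoul', 'Paris', 'Dublin')
Matching: 2 rows

2 rows:
Carol, Seoul
Frank, Dublin


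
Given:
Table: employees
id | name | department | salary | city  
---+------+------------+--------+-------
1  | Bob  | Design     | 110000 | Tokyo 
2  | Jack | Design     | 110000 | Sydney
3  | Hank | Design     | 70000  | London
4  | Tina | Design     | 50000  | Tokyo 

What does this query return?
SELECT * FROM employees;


SELECT * returns all 4 rows with all columns

4 rows:
1, Bob, Design, 110000, Tokyo
2, Jack, Design, 110000, Sydney
3, Hank, Design, 70000, London
4, Tina, Design, 50000, Tokyo


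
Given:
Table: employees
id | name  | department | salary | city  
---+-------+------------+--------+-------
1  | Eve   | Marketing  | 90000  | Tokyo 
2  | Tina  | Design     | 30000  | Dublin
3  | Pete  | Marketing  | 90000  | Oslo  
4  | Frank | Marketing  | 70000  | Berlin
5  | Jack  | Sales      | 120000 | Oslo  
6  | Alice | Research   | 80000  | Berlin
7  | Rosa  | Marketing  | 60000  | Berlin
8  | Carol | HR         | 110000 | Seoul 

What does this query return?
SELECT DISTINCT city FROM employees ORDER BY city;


All 'city' values (row order): Tokyo, Dublin, Oslo, Berlin, Oslo, Berlin, Berlin, Seoul
Removing duplicates leaves 5 unique value(s).

5 values:
Berlin
Dublin
Oslo
Seoul
Tokyo


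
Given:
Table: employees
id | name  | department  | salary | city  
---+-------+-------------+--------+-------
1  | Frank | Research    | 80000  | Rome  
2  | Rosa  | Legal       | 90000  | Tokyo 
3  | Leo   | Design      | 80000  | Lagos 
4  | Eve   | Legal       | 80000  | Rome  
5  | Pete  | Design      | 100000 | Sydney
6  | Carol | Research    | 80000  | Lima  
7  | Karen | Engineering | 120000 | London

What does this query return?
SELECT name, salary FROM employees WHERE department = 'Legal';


Filtering: department = 'Legal'
Matching rows: 2

2 rows:
Rosa, 90000
Eve, 80000


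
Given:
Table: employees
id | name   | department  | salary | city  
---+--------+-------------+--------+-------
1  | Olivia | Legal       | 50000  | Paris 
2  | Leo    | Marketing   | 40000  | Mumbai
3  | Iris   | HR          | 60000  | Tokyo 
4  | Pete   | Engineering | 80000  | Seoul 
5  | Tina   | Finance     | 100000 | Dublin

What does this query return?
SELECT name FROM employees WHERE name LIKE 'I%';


LIKE 'I%' matches names starting with 'I'
Matching: 1

1 rows:
Iris


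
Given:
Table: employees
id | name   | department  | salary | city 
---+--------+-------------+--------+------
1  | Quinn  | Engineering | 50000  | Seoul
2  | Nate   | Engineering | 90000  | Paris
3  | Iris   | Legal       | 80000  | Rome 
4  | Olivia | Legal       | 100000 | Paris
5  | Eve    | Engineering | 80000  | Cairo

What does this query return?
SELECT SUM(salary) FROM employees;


SUM(salary) = 50000 + 90000 + 80000 + 100000 + 80000 = 400000

400000


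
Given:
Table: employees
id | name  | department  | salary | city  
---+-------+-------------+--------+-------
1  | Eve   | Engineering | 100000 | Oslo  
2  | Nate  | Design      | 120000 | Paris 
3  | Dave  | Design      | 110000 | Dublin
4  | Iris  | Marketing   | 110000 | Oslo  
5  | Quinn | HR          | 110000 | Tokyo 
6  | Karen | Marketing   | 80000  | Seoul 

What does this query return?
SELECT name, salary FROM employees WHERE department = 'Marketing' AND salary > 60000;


Filtering: department = 'Marketing' AND salary > 60000
Matching: 2 rows

2 rows:
Iris, 110000
Karen, 80000


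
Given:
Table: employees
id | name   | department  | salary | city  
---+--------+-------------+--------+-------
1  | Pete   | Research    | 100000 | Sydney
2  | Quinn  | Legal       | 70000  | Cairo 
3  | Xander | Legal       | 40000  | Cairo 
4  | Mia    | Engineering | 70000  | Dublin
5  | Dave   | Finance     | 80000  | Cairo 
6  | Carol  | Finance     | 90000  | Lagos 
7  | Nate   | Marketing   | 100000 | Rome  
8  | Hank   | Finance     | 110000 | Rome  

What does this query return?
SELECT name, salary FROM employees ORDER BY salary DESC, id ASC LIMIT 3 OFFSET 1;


Sort by salary DESC (id ASC tiebreak), then skip 1 and take 3
Rows 2 through 4

3 rows:
Pete, 100000
Nate, 100000
Carol, 90000


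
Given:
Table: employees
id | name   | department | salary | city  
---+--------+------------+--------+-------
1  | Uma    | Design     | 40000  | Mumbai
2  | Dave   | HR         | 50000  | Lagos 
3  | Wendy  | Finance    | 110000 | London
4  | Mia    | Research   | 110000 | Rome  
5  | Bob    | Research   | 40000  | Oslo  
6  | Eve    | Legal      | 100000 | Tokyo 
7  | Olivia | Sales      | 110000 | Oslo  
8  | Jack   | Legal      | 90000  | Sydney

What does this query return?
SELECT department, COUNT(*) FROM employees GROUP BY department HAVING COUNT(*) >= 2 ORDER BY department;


Groups with count >= 2:
  Legal: 2 -> PASS
  Research: 2 -> PASS
  Design: 1 -> filtered out
  Finance: 1 -> filtered out
  HR: 1 -> filtered out
  Sales: 1 -> filtered out


2 groups:
Legal, 2
Research, 2


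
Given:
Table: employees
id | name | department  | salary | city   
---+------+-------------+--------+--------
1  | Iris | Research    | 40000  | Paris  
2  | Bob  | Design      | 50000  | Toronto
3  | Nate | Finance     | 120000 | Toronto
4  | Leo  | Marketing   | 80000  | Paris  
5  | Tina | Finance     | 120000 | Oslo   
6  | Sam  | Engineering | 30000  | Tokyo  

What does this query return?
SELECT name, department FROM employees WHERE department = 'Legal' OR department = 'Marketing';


Filtering: department = 'Legal' OR 'Marketing'
Matching: 1 rows

1 rows:
Leo, Marketing


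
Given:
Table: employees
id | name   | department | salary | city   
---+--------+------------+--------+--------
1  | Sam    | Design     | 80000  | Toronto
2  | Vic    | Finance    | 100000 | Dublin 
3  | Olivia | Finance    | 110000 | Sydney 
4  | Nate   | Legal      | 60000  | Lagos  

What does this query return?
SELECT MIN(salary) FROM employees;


Salaries: 80000, 100000, 110000, 60000
MIN = 60000

60000


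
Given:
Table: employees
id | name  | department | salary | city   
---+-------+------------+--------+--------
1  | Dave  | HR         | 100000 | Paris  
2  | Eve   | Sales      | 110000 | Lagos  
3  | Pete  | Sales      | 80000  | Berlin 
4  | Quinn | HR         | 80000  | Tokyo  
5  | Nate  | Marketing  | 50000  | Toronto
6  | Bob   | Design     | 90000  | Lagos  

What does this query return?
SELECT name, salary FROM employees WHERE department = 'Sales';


Filtering: department = 'Sales'
Matching rows: 2

2 rows:
Eve, 110000
Pete, 80000


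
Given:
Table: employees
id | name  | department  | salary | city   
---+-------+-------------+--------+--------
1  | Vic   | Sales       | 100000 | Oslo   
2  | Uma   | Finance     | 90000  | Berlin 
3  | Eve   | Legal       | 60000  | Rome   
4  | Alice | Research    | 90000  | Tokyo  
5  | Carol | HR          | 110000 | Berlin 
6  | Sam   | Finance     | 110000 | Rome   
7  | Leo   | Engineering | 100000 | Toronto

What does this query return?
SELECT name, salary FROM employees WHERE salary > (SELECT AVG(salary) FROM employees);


Subquery: AVG(salary) = 94285.71
Filtering: salary > 94285.71
  Vic (100000) -> MATCH
  Carol (110000) -> MATCH
  Sam (110000) -> MATCH
  Leo (100000) -> MATCH


4 rows:
Vic, 100000
Carol, 110000
Sam, 110000
Leo, 100000


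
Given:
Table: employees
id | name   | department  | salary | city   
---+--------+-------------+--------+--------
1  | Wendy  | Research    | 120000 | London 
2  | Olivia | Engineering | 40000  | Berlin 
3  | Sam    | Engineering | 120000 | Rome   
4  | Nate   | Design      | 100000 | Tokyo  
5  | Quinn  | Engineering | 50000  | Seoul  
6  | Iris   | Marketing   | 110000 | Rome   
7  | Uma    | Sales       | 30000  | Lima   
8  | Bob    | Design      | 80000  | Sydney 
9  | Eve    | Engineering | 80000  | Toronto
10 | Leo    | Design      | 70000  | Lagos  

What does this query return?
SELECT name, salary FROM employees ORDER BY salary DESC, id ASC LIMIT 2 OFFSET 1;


Sort by salary DESC (id ASC tiebreak), then skip 1 and take 2
Rows 2 through 3

2 rows:
Sam, 120000
Iris, 110000


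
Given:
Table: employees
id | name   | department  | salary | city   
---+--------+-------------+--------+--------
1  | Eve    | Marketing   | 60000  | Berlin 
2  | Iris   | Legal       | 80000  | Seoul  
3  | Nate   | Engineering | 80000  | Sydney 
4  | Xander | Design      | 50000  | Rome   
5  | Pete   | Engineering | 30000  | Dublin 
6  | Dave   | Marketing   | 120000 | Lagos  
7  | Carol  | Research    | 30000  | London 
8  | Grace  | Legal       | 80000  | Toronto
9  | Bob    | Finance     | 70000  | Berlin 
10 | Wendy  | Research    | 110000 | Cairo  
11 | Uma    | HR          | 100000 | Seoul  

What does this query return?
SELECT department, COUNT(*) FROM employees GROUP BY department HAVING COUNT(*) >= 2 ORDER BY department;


Groups with count >= 2:
  Engineering: 2 -> PASS
  Legal: 2 -> PASS
  Marketing: 2 -> PASS
  Research: 2 -> PASS
  Design: 1 -> filtered out
  Finance: 1 -> filtered out
  HR: 1 -> filtered out


4 groups:
Engineering, 2
Legal, 2
Marketing, 2
Research, 2


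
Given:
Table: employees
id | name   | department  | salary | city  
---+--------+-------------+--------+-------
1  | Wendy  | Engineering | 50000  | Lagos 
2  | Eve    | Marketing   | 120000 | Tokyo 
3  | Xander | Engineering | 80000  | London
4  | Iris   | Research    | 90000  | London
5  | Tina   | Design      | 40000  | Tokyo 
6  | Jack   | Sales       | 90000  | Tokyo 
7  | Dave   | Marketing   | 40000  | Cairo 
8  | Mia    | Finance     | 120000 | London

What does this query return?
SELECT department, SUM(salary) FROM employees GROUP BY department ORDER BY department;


Summing salary within each department:
  Design: 40000 = 40000
  Engineering: 50000 + 80000 = 130000
  Finance: 120000 = 120000
  Marketing: 120000 + 40000 = 160000
  Research: 90000 = 90000
  Sales: 90000 = 90000


6 groups:
Design, 40000
Engineering, 130000
Finance, 120000
Marketing, 160000
Research, 90000
Sales, 90000


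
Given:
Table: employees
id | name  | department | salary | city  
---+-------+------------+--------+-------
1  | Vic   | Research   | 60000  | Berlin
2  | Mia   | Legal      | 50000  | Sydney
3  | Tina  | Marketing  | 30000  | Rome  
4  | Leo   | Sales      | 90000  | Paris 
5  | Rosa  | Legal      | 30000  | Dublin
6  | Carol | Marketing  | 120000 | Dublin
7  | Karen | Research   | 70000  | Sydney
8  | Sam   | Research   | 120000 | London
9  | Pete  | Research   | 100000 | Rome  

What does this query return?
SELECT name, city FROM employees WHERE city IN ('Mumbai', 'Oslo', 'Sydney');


Filtering: city IN ('Mumbai', 'Oslo', 'Sydney')
Matching: 2 rows

2 rows:
Mia, Sydney
Karen, Sydney


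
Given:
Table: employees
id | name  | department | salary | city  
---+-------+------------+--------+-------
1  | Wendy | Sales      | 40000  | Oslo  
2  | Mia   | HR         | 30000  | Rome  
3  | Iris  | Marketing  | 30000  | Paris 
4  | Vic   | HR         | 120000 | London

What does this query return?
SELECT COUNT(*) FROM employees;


COUNT(*) counts all rows

4


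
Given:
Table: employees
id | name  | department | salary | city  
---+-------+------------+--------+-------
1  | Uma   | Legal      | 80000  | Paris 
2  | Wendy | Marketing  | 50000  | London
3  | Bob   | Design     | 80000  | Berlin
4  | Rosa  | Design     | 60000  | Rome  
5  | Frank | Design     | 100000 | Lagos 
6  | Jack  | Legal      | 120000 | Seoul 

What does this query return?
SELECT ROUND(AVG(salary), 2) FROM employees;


SUM(salary) = 490000
COUNT = 6
ROUND(AVG, 2) = ROUND(490000 / 6, 2) = 81666.67

81666.67


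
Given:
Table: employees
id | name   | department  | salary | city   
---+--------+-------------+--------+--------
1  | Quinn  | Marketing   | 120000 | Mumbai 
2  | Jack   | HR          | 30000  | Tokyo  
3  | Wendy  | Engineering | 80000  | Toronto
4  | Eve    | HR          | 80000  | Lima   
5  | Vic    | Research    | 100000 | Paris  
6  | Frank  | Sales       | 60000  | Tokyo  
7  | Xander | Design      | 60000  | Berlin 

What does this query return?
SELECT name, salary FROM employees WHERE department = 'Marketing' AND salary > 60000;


Filtering: department = 'Marketing' AND salary > 60000
Matching: 1 rows

1 rows:
Quinn, 120000


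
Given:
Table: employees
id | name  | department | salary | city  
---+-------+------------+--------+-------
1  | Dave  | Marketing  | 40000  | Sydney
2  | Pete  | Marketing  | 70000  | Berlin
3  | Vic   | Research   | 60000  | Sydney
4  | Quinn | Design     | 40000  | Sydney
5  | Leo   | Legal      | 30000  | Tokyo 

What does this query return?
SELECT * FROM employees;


SELECT * returns all 5 rows with all columns

5 rows:
1, Dave, Marketing, 40000, Sydney
2, Pete, Marketing, 70000, Berlin
3, Vic, Research, 60000, Sydney
4, Quinn, Design, 40000, Sydney
5, Leo, Legal, 30000, Tokyo


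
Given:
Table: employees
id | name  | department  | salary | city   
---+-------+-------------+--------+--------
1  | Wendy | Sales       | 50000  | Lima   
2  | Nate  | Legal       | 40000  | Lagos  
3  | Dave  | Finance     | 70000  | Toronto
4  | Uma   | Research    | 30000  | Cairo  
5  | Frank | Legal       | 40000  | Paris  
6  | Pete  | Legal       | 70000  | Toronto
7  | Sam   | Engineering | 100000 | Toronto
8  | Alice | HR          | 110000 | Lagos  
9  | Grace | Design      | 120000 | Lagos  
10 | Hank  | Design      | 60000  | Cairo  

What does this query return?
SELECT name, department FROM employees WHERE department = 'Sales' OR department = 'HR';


Filtering: department = 'Sales' OR 'HR'
Matching: 2 rows

2 rows:
Wendy, Sales
Alice, HR
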